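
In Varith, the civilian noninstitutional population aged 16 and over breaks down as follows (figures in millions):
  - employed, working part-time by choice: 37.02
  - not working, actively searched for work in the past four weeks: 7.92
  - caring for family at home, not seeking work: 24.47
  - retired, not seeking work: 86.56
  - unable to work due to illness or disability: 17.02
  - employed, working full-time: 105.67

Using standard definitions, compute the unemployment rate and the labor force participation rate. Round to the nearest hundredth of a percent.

Unemployment rate ≈ 5.26%; labor force participation rate ≈ 54.05%.

Employed = 37.02 + 105.67 = 142.69 million.
Unemployed = 7.92 million.
Labor force = 142.69 + 7.92 = 150.61 million.
Not in labor force = 24.47 + 86.56 + 17.02 = 128.05 million (those not working and not actively searching are outside the labor force).
Civilian working-age population = 150.61 + 128.05 = 278.66 million.
Unemployment rate = 7.92 / 150.61 = 5.26%.
Labor force participation rate = 150.61 / 278.66 = 54.05%.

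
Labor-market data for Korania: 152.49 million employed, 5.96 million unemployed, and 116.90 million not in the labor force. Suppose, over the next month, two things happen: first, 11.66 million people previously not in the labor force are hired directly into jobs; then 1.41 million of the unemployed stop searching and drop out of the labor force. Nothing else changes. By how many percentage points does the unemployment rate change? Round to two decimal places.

The unemployment rate changes by −1.06 percentage points.

Initially, labor force = 152.49 + 5.96 = 158.45 million, so u = 5.96/158.45 = 3.76%.
After the first change, employed and labor force both rise by 11.66; unemployed unchanged → E = 164.15, U = 5.96, labor force = 170.11 million.
After the second change, unemployed and labor force both fall by 1.41 → E = 164.15, U = 4.55, labor force = 168.70 million.
New unemployment rate = 4.55 / 168.70 = 2.70%.
Change = 2.70% − 3.76% = −1.06 percentage points.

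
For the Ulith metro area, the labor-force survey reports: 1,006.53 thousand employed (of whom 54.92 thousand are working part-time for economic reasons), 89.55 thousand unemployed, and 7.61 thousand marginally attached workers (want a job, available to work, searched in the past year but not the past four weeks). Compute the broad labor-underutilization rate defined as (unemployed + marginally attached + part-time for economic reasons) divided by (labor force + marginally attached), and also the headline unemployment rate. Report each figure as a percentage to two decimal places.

Broad underutilization rate ≈ 13.78%; headline unemployment rate ≈ 8.17%.

Labor force = 1,006.53 + 89.55 = 1,096.08 thousand.
Numerator = 89.55 + 7.61 + 54.92 = 152.08 thousand.
Denominator = 1,096.08 + 7.61 = 1,103.69 thousand.
Broad rate = 152.08 / 1,103.69 = 13.78%.
Headline unemployment rate = 89.55 / 1,096.08 = 8.17%.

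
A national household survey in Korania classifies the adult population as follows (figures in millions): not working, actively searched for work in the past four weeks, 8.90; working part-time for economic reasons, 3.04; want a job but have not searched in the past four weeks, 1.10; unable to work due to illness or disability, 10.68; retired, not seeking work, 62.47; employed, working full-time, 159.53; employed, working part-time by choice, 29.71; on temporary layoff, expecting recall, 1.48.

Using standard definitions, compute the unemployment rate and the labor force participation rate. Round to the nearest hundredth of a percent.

Unemployment rate ≈ 5.12%; labor force participation rate ≈ 73.19%.

Employed = 3.04 + 159.53 + 29.71 = 192.28 million (anyone who worked, including part-time for economic reasons, counts as employed).
Unemployed = 8.90 + 1.48 = 10.38 million (jobless and actively searching, or on temporary layoff).
Labor force = 192.28 + 10.38 = 202.66 million.
Not in labor force = 1.10 + 10.68 + 62.47 = 74.25 million (those not working and not actively searching are outside the labor force — including those who want a job but have given up searching).
Civilian working-age population = 202.66 + 74.25 = 276.91 million.
Unemployment rate = 10.38 / 202.66 = 5.12%.
Labor force participation rate = 202.66 / 276.91 = 73.19%.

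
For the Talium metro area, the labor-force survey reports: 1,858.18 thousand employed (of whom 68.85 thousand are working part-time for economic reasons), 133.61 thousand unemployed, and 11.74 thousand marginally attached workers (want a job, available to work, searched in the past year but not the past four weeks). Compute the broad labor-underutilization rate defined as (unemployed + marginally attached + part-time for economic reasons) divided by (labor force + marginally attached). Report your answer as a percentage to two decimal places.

Labor force = 1,858.18 + 133.61 = 1,991.79 thousand.
Numerator = 133.61 + 11.74 + 68.85 = 214.20 thousand.
Denominator = 1,991.79 + 11.74 = 2,003.53 thousand.
Broad rate = 214.20 / 2,003.53 = 10.69%.

Broad underutilization rate ≈ 10.69%.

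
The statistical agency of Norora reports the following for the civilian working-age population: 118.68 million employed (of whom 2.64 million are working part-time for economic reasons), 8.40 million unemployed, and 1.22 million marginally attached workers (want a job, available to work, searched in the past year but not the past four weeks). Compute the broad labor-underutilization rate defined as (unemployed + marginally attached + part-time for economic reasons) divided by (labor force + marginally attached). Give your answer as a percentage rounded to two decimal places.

Labor force = 118.68 + 8.40 = 127.08 million.
Numerator = 8.40 + 1.22 + 2.64 = 12.26 million.
Denominator = 127.08 + 1.22 = 128.30 million.
Broad rate = 12.26 / 128.30 = 9.56%.

Broad underutilization rate ≈ 9.56%.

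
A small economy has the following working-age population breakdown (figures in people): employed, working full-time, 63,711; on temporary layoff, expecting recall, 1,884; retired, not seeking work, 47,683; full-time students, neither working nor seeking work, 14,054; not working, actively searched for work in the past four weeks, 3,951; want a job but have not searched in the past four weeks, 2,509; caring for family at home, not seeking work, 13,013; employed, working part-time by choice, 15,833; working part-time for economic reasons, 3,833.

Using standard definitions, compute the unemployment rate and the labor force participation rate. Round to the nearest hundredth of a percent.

Employed = 63,711 + 15,833 + 3,833 = 83,377 (anyone who worked, including part-time for economic reasons, counts as employed).
Unemployed = 1,884 + 3,951 = 5,835 (jobless and actively searching, or on temporary layoff).
Labor force = 83,377 + 5,835 = 89,212.
Not in labor force = 47,683 + 14,054 + 2,509 + 13,013 = 77,259 (those not working and not actively searching are outside the labor force — including those who want a job but have given up searching).
Civilian working-age population = 89,212 + 77,259 = 166,471.
Unemployment rate = 5,835 / 89,212 = 6.54%.
Labor force participation rate = 89,212 / 166,471 = 53.59%.

Unemployment rate ≈ 6.54%; labor force participation rate ≈ 53.59%.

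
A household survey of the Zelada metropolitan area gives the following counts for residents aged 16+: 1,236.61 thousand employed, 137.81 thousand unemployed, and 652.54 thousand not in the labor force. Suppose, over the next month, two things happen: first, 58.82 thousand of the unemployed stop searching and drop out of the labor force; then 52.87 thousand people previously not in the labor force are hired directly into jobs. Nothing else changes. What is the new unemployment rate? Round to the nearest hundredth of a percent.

Initially, labor force = 1,236.61 + 137.81 = 1,374.42 thousand, so u = 137.81/1,374.42 = 10.03%.
After the first change, unemployed and labor force both fall by 58.82 → E = 1,236.61, U = 78.99, labor force = 1,315.60 thousand.
After the second change, employed and labor force both rise by 52.87; unemployed unchanged → E = 1,289.48, U = 78.99, labor force = 1,368.47 thousand.
New unemployment rate = 78.99 / 1,368.47 = 5.77%.

New unemployment rate ≈ 5.77%.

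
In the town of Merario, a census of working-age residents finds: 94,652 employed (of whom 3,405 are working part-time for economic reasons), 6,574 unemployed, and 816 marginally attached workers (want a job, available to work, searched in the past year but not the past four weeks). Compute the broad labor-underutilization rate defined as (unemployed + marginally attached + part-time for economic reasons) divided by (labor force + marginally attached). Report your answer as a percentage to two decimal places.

Broad underutilization rate ≈ 10.58%.

Labor force = 94,652 + 6,574 = 101,226.
Numerator = 6,574 + 816 + 3,405 = 10,795.
Denominator = 101,226 + 816 = 102,042.
Broad rate = 10,795 / 102,042 = 10.58%.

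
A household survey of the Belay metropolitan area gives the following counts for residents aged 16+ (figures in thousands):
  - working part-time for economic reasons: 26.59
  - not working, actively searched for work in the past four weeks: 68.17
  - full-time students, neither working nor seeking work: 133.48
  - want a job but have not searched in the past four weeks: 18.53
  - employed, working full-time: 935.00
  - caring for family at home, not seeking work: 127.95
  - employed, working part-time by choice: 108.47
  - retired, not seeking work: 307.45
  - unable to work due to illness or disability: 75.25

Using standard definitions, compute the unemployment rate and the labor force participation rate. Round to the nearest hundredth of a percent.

Unemployment rate ≈ 5.99%; labor force participation rate ≈ 63.20%.

Employed = 26.59 + 935.00 + 108.47 = 1,070.06 thousand (anyone who worked, including part-time for economic reasons, counts as employed).
Unemployed = 68.17 thousand.
Labor force = 1,070.06 + 68.17 = 1,138.23 thousand.
Not in labor force = 133.48 + 18.53 + 127.95 + 307.45 + 75.25 = 662.66 thousand (those not working and not actively searching are outside the labor force — including those who want a job but have given up searching).
Civilian working-age population = 1,138.23 + 662.66 = 1,800.89 thousand.
Unemployment rate = 68.17 / 1,138.23 = 5.99%.
Labor force participation rate = 1,138.23 / 1,800.89 = 63.20%.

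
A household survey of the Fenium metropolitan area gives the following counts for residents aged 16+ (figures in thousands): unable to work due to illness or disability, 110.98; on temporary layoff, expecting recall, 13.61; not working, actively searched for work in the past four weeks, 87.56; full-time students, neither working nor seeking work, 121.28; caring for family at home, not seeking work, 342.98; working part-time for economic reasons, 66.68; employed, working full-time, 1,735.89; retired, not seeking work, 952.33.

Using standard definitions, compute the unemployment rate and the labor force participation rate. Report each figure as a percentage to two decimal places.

Employed = 66.68 + 1,735.89 = 1,802.57 thousand (anyone who worked, including part-time for economic reasons, counts as employed).
Unemployed = 13.61 + 87.56 = 101.17 thousand (jobless and actively searching, or on temporary layoff).
Labor force = 1,802.57 + 101.17 = 1,903.74 thousand.
Not in labor force = 110.98 + 121.28 + 342.98 + 952.33 = 1,527.57 thousand (those not working and not actively searching are outside the labor force).
Civilian working-age population = 1,903.74 + 1,527.57 = 3,431.31 thousand.
Unemployment rate = 101.17 / 1,903.74 = 5.31%.
Labor force participation rate = 1,903.74 / 3,431.31 = 55.48%.

Unemployment rate ≈ 5.31%; labor force participation rate ≈ 55.48%.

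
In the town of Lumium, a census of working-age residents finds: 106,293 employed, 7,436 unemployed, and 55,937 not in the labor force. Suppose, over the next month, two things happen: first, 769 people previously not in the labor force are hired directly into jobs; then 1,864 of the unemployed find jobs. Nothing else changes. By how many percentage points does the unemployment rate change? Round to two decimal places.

The unemployment rate changes by −1.67 percentage points.

Initially, labor force = 106,293 + 7,436 = 113,729, so u = 7,436/113,729 = 6.54%.
After the first change, employed and labor force both rise by 769; unemployed unchanged → E = 107,062, U = 7,436, labor force = 114,498.
After the second change, unemployed falls and employed rises by 1,864; labor force unchanged → E = 108,926, U = 5,572, labor force = 114,498.
New unemployment rate = 5,572 / 114,498 = 4.87%.
Change = 4.87% − 6.54% = −1.67 percentage points.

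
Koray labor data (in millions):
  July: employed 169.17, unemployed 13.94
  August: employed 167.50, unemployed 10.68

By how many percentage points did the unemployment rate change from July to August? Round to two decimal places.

July: labor force = 169.17 + 13.94 = 183.11; u = 13.94/183.11 = 7.61%.
August: labor force = 167.50 + 10.68 = 178.18; u = 10.68/178.18 = 5.99%.
Change = 5.99% − 7.61% = −1.62 pp.

The unemployment rate changed by −1.62 percentage points.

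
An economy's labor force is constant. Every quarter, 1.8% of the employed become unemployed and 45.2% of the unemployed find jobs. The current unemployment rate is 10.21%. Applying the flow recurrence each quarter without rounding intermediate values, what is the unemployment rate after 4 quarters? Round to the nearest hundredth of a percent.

With a fixed labor force, u_{t+1} = u_t + s·(1−u_t) − f·u_t = u_t·(1−s−f) + s.
Here 1−s−f = 0.530 and s = 0.018.
u_1 = 0.102100 × 0.530 + 0.018 = 0.072113.
u_2 = 0.072113 × 0.530 + 0.018 = 0.056220.
u_3 = 0.056220 × 0.530 + 0.018 = 0.047797.
u_4 = 0.047797 × 0.530 + 0.018 = 0.043332.

Unemployment rate after four quarters ≈ 4.33%.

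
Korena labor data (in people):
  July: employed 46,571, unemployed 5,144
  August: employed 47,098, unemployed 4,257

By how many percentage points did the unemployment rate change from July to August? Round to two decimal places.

July: labor force = 46,571 + 5,144 = 51,715; u = 5,144/51,715 = 9.95%.
August: labor force = 47,098 + 4,257 = 51,355; u = 4,257/51,355 = 8.29%.
Change = 8.29% − 9.95% = −1.66 pp.

The unemployment rate changed by −1.66 percentage points.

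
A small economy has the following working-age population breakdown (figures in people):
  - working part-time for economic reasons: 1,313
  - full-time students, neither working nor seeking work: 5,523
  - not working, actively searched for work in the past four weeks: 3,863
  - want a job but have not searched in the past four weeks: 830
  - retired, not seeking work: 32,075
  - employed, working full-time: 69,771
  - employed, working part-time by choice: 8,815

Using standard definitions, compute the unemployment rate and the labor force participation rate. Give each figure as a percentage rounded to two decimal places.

Unemployment rate ≈ 4.61%; labor force participation rate ≈ 68.55%.

Employed = 1,313 + 69,771 + 8,815 = 79,899 (anyone who worked, including part-time for economic reasons, counts as employed).
Unemployed = 3,863.
Labor force = 79,899 + 3,863 = 83,762.
Not in labor force = 5,523 + 830 + 32,075 = 38,428 (those not working and not actively searching are outside the labor force — including those who want a job but have given up searching).
Civilian working-age population = 83,762 + 38,428 = 122,190.
Unemployment rate = 3,863 / 83,762 = 4.61%.
Labor force participation rate = 83,762 / 122,190 = 68.55%.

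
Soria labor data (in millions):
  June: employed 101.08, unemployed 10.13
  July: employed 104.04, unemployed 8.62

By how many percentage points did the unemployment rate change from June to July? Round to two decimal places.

The unemployment rate changed by −1.46 percentage points.

June: labor force = 101.08 + 10.13 = 111.21; u = 10.13/111.21 = 9.11%.
July: labor force = 104.04 + 8.62 = 112.66; u = 8.62/112.66 = 7.65%.
Change = 7.65% − 9.11% = −1.46 pp.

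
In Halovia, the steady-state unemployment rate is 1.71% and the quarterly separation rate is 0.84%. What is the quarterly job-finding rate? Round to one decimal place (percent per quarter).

Job-finding rate ≈ 48.3% per quarter.

From u* = s/(s+f): f = s·(1−u)/u.
f = 0.84 × (1 − 0.0171) / 0.0171 = 0.8256 / 0.0171 ≈ 48.3% per quarter.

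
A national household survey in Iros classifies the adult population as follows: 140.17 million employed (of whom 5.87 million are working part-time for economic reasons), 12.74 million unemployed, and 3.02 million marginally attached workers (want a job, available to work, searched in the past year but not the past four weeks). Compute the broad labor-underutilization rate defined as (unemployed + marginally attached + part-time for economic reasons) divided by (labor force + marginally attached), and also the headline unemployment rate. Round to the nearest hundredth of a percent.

Labor force = 140.17 + 12.74 = 152.91 million.
Numerator = 12.74 + 3.02 + 5.87 = 21.63 million.
Denominator = 152.91 + 3.02 = 155.93 million.
Broad rate = 21.63 / 155.93 = 13.87%.
Headline unemployment rate = 12.74 / 152.91 = 8.33%.

Broad underutilization rate ≈ 13.87%; headline unemployment rate ≈ 8.33%.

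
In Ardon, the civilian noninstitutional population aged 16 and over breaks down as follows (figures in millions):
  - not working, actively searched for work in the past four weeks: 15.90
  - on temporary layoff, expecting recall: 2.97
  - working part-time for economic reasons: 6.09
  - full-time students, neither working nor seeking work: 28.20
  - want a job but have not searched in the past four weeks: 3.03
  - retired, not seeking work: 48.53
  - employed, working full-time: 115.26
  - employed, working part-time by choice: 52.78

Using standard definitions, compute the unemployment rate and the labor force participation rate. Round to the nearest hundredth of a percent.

Unemployment rate ≈ 9.78%; labor force participation rate ≈ 70.76%.

Employed = 6.09 + 115.26 + 52.78 = 174.13 million (anyone who worked, including part-time for economic reasons, counts as employed).
Unemployed = 15.90 + 2.97 = 18.87 million (jobless and actively searching, or on temporary layoff).
Labor force = 174.13 + 18.87 = 193.00 million.
Not in labor force = 28.20 + 3.03 + 48.53 = 79.76 million (those not working and not actively searching are outside the labor force — including those who want a job but have given up searching).
Civilian working-age population = 193.00 + 79.76 = 272.76 million.
Unemployment rate = 18.87 / 193.00 = 9.78%.
Labor force participation rate = 193.00 / 272.76 = 70.76%.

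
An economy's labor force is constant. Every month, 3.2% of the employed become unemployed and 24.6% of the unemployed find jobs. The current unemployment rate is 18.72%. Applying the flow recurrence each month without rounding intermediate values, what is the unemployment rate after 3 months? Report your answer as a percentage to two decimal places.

Unemployment rate after three months ≈ 14.22%.

With a fixed labor force, u_{t+1} = u_t + s·(1−u_t) − f·u_t = u_t·(1−s−f) + s.
Here 1−s−f = 0.722 and s = 0.032.
u_1 = 0.187200 × 0.722 + 0.032 = 0.167158.
u_2 = 0.167158 × 0.722 + 0.032 = 0.152688.
u_3 = 0.152688 × 0.722 + 0.032 = 0.142241.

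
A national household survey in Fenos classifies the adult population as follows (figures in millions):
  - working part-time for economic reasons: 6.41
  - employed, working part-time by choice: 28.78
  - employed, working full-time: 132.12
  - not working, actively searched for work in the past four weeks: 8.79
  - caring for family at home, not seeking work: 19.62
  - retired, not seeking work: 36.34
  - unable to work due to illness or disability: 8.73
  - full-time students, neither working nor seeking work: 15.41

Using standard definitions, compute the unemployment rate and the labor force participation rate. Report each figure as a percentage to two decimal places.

Employed = 6.41 + 28.78 + 132.12 = 167.31 million (anyone who worked, including part-time for economic reasons, counts as employed).
Unemployed = 8.79 million.
Labor force = 167.31 + 8.79 = 176.10 million.
Not in labor force = 19.62 + 36.34 + 8.73 + 15.41 = 80.10 million (those not working and not actively searching are outside the labor force).
Civilian working-age population = 176.10 + 80.10 = 256.20 million.
Unemployment rate = 8.79 / 176.10 = 4.99%.
Labor force participation rate = 176.10 / 256.20 = 68.74%.

Unemployment rate ≈ 4.99%; labor force participation rate ≈ 68.74%.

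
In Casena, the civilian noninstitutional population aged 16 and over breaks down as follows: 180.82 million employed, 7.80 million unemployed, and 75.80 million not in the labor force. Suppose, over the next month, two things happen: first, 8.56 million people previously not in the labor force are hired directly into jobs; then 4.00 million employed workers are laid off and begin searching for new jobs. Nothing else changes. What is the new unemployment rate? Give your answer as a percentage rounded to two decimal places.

Initially, labor force = 180.82 + 7.80 = 188.62 million, so u = 7.80/188.62 = 4.14%.
After the first change, employed and labor force both rise by 8.56; unemployed unchanged → E = 189.38, U = 7.80, labor force = 197.18 million.
After the second change, employed falls and unemployed rises by 4.00; labor force unchanged → E = 185.38, U = 11.80, labor force = 197.18 million.
New unemployment rate = 11.80 / 197.18 = 5.98%.

New unemployment rate ≈ 5.98%.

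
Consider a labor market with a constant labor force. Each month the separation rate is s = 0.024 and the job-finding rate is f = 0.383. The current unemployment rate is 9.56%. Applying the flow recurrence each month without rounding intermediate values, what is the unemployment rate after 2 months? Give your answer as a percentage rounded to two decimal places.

With a fixed labor force, u_{t+1} = u_t + s·(1−u_t) − f·u_t = u_t·(1−s−f) + s.
Here 1−s−f = 0.593 and s = 0.024.
u_1 = 0.095600 × 0.593 + 0.024 = 0.080691.
u_2 = 0.080691 × 0.593 + 0.024 = 0.071850.

Unemployment rate after two months ≈ 7.18%.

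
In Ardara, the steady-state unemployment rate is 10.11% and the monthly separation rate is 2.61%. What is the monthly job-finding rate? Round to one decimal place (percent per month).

Job-finding rate ≈ 23.2% per month.

From u* = s/(s+f): f = s·(1−u)/u.
f = 2.61 × (1 − 0.1011) / 0.1011 = 2.3461 / 0.1011 ≈ 23.2% per month.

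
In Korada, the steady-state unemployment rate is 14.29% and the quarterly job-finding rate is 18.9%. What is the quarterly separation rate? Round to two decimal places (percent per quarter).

From u* = s/(s+f): s = u·f/(1−u).
s = 0.1429 × 18.9 / (1 − 0.1429) = 2.7008 / 0.8571 ≈ 3.15% per quarter.

Separation rate ≈ 3.15% per quarter.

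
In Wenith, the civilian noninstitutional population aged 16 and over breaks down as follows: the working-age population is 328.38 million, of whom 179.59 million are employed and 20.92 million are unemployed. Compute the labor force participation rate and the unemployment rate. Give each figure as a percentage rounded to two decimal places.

Labor force participation rate ≈ 61.06%; unemployment rate ≈ 10.43%.

Labor force = employed + unemployed = 179.59 + 20.92 = 200.51 million.
Unemployment rate = 20.92 / 200.51 = 10.43%.
Labor force participation rate = 200.51 / 328.38 = 61.06%.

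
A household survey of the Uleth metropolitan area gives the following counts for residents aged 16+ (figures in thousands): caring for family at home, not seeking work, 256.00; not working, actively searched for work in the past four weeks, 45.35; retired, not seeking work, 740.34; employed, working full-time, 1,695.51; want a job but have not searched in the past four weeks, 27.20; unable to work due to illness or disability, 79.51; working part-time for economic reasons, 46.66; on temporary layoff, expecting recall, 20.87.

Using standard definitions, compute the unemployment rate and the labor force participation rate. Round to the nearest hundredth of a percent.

Unemployment rate ≈ 3.66%; labor force participation rate ≈ 62.11%.

Employed = 1,695.51 + 46.66 = 1,742.17 thousand (anyone who worked, including part-time for economic reasons, counts as employed).
Unemployed = 45.35 + 20.87 = 66.22 thousand (jobless and actively searching, or on temporary layoff).
Labor force = 1,742.17 + 66.22 = 1,808.39 thousand.
Not in labor force = 256.00 + 740.34 + 27.20 + 79.51 = 1,103.05 thousand (those not working and not actively searching are outside the labor force — including those who want a job but have given up searching).
Civilian working-age population = 1,808.39 + 1,103.05 = 2,911.44 thousand.
Unemployment rate = 66.22 / 1,808.39 = 3.66%.
Labor force participation rate = 1,808.39 / 2,911.44 = 62.11%.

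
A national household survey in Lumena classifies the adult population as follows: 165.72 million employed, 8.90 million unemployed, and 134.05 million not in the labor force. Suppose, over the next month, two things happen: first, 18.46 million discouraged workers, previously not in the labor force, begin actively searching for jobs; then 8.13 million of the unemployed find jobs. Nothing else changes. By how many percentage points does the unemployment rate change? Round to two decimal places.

Initially, labor force = 165.72 + 8.90 = 174.62 million, so u = 8.90/174.62 = 5.10%.
After the first change, unemployed and labor force both rise by 18.46 → E = 165.72, U = 27.36, labor force = 193.08 million.
After the second change, unemployed falls and employed rises by 8.13; labor force unchanged → E = 173.85, U = 19.23, labor force = 193.08 million.
New unemployment rate = 19.23 / 193.08 = 9.96%.
Change = 9.96% − 5.10% = +4.86 percentage points.

The unemployment rate changes by +4.86 percentage points.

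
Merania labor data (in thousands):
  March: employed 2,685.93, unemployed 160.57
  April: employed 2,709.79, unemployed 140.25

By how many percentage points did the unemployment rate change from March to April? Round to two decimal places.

The unemployment rate changed by −0.72 percentage points.

March: labor force = 2,685.93 + 160.57 = 2,846.50; u = 160.57/2,846.50 = 5.64%.
April: labor force = 2,709.79 + 140.25 = 2,850.04; u = 140.25/2,850.04 = 4.92%.
Change = 4.92% − 5.64% = −0.72 pp.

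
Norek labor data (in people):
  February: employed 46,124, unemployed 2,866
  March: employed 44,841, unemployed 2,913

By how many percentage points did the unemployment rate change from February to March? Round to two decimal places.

The unemployment rate changed by +0.25 percentage points.

February: labor force = 46,124 + 2,866 = 48,990; u = 2,866/48,990 = 5.85%.
March: labor force = 44,841 + 2,913 = 47,754; u = 2,913/47,754 = 6.10%.
Change = 6.10% − 5.85% = +0.25 pp.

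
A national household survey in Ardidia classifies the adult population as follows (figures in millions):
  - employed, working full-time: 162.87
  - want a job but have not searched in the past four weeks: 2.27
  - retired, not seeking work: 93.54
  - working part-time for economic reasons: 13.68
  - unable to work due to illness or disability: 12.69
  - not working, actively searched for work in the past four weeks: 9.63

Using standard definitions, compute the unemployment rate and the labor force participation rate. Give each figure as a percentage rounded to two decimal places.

Employed = 162.87 + 13.68 = 176.55 million (anyone who worked, including part-time for economic reasons, counts as employed).
Unemployed = 9.63 million.
Labor force = 176.55 + 9.63 = 186.18 million.
Not in labor force = 2.27 + 93.54 + 12.69 = 108.50 million (those not working and not actively searching are outside the labor force — including those who want a job but have given up searching).
Civilian working-age population = 186.18 + 108.50 = 294.68 million.
Unemployment rate = 9.63 / 186.18 = 5.17%.
Labor force participation rate = 186.18 / 294.68 = 63.18%.

Unemployment rate ≈ 5.17%; labor force participation rate ≈ 63.18%.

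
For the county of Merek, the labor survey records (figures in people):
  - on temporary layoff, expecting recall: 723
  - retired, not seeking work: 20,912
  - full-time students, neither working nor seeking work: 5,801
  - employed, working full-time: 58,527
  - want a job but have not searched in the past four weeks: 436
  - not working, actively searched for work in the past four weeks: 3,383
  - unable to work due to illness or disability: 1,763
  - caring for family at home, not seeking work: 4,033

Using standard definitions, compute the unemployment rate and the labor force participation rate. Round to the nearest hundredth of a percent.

Employed = 58,527.
Unemployed = 723 + 3,383 = 4,106 (jobless and actively searching, or on temporary layoff).
Labor force = 58,527 + 4,106 = 62,633.
Not in labor force = 20,912 + 5,801 + 436 + 1,763 + 4,033 = 32,945 (those not working and not actively searching are outside the labor force — including those who want a job but have given up searching).
Civilian working-age population = 62,633 + 32,945 = 95,578.
Unemployment rate = 4,106 / 62,633 = 6.56%.
Labor force participation rate = 62,633 / 95,578 = 65.53%.

Unemployment rate ≈ 6.56%; labor force participation rate ≈ 65.53%.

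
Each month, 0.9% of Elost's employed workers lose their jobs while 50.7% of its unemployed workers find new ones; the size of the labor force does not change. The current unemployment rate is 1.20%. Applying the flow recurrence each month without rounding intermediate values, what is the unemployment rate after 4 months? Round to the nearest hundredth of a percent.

Unemployment rate after four months ≈ 1.71%.

With a fixed labor force, u_{t+1} = u_t + s·(1−u_t) − f·u_t = u_t·(1−s−f) + s.
Here 1−s−f = 0.484 and s = 0.009.
u_1 = 0.012000 × 0.484 + 0.009 = 0.014808.
u_2 = 0.014808 × 0.484 + 0.009 = 0.016167.
u_3 = 0.016167 × 0.484 + 0.009 = 0.016825.
u_4 = 0.016825 × 0.484 + 0.009 = 0.017143.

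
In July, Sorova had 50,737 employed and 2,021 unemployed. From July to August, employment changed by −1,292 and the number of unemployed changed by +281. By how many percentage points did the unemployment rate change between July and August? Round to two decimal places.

July: labor force = 50,737 + 2,021 = 52,758; u = 2,021/52,758 = 3.83%.
August: labor force = 49,445 + 2,302 = 51,747; u = 2,302/51,747 = 4.45%.
Change = 4.45% − 3.83% = +0.62 pp.

The unemployment rate changed by +0.62 percentage points.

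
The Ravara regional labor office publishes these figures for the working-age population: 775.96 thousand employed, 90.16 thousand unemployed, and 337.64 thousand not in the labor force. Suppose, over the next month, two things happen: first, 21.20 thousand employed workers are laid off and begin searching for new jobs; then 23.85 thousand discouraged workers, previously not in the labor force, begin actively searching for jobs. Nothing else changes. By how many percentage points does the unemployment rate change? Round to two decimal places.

The unemployment rate changes by +4.78 percentage points.

Initially, labor force = 775.96 + 90.16 = 866.12 thousand, so u = 90.16/866.12 = 10.41%.
After the first change, employed falls and unemployed rises by 21.20; labor force unchanged → E = 754.76, U = 111.36, labor force = 866.12 thousand.
After the second change, unemployed and labor force both rise by 23.85 → E = 754.76, U = 135.21, labor force = 889.97 thousand.
New unemployment rate = 135.21 / 889.97 = 15.19%.
Change = 15.19% − 10.41% = +4.78 percentage points.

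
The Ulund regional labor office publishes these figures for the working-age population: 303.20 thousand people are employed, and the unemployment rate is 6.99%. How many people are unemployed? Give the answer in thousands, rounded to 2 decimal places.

Let U be the number unemployed. The labor force is E + U, and U/(E+U) = 0.0699.
So U = 0.0699 × 303.20 / (1 − 0.0699) = 21.1937 / 0.9301 ≈ 22.79 thousand.

About 22.79 thousand are unemployed.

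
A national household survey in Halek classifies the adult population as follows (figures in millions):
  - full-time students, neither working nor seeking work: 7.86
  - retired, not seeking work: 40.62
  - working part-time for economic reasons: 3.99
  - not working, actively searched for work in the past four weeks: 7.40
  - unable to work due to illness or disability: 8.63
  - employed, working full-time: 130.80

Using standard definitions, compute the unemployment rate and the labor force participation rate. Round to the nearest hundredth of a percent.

Employed = 3.99 + 130.80 = 134.79 million (anyone who worked, including part-time for economic reasons, counts as employed).
Unemployed = 7.40 million.
Labor force = 134.79 + 7.40 = 142.19 million.
Not in labor force = 7.86 + 40.62 + 8.63 = 57.11 million (those not working and not actively searching are outside the labor force).
Civilian working-age population = 142.19 + 57.11 = 199.30 million.
Unemployment rate = 7.40 / 142.19 = 5.20%.
Labor force participation rate = 142.19 / 199.30 = 71.34%.

Unemployment rate ≈ 5.20%; labor force participation rate ≈ 71.34%.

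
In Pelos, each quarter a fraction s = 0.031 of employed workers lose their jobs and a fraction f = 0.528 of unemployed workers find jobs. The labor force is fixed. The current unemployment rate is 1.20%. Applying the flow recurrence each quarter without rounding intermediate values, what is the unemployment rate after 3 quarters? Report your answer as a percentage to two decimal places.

With a fixed labor force, u_{t+1} = u_t + s·(1−u_t) − f·u_t = u_t·(1−s−f) + s.
Here 1−s−f = 0.441 and s = 0.031.
u_1 = 0.012000 × 0.441 + 0.031 = 0.036292.
u_2 = 0.036292 × 0.441 + 0.031 = 0.047005.
u_3 = 0.047005 × 0.441 + 0.031 = 0.051729.

Unemployment rate after three quarters ≈ 5.17%.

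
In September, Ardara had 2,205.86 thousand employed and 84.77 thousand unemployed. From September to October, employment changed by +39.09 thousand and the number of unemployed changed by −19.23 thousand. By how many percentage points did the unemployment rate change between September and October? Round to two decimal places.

The unemployment rate changed by −0.86 percentage points.

September: labor force = 2,205.86 + 84.77 = 2,290.63; u = 84.77/2,290.63 = 3.70%.
October: labor force = 2,244.95 + 65.54 = 2,310.49; u = 65.54/2,310.49 = 2.84%.
Change = 2.84% − 3.70% = −0.86 pp.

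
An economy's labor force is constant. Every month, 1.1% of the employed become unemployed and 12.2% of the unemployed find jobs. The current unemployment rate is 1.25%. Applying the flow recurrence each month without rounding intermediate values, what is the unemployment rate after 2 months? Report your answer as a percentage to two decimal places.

Unemployment rate after two months ≈ 2.99%.

With a fixed labor force, u_{t+1} = u_t + s·(1−u_t) − f·u_t = u_t·(1−s−f) + s.
Here 1−s−f = 0.867 and s = 0.011.
u_1 = 0.012500 × 0.867 + 0.011 = 0.021837.
u_2 = 0.021837 × 0.867 + 0.011 = 0.029933.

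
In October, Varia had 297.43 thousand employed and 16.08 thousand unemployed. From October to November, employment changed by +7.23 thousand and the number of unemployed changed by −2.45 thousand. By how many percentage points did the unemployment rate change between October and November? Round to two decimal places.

The unemployment rate changed by −0.85 percentage points.

October: labor force = 297.43 + 16.08 = 313.51; u = 16.08/313.51 = 5.13%.
November: labor force = 304.66 + 13.63 = 318.29; u = 13.63/318.29 = 4.28%.
Change = 4.28% − 5.13% = −0.85 pp.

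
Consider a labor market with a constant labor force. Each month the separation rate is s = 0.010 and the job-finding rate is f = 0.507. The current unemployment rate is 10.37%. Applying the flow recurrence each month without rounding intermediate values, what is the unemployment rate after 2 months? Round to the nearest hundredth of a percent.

With a fixed labor force, u_{t+1} = u_t + s·(1−u_t) − f·u_t = u_t·(1−s−f) + s.
Here 1−s−f = 0.483 and s = 0.010.
u_1 = 0.103700 × 0.483 + 0.010 = 0.060087.
u_2 = 0.060087 × 0.483 + 0.010 = 0.039022.

Unemployment rate after two months ≈ 3.90%.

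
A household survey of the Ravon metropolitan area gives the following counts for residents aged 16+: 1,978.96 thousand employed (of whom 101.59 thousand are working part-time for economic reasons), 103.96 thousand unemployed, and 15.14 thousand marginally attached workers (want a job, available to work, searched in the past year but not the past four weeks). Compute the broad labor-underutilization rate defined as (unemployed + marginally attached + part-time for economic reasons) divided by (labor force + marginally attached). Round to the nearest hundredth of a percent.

Labor force = 1,978.96 + 103.96 = 2,082.92 thousand.
Numerator = 103.96 + 15.14 + 101.59 = 220.69 thousand.
Denominator = 2,082.92 + 15.14 = 2,098.06 thousand.
Broad rate = 220.69 / 2,098.06 = 10.52%.

Broad underutilization rate ≈ 10.52%.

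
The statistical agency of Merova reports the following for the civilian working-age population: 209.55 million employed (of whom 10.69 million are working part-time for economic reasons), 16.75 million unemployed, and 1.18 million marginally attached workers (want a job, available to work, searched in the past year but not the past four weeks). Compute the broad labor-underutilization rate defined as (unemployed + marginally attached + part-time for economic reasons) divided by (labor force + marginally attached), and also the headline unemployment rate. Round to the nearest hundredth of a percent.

Labor force = 209.55 + 16.75 = 226.30 million.
Numerator = 16.75 + 1.18 + 10.69 = 28.62 million.
Denominator = 226.30 + 1.18 = 227.48 million.
Broad rate = 28.62 / 227.48 = 12.58%.
Headline unemployment rate = 16.75 / 226.30 = 7.40%.

Broad underutilization rate ≈ 12.58%; headline unemployment rate ≈ 7.40%.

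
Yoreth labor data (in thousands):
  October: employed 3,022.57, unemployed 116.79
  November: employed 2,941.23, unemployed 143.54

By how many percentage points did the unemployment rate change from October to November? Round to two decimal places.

The unemployment rate changed by +0.93 percentage points.

October: labor force = 3,022.57 + 116.79 = 3,139.36; u = 116.79/3,139.36 = 3.72%.
November: labor force = 2,941.23 + 143.54 = 3,084.77; u = 143.54/3,084.77 = 4.65%.
Change = 4.65% − 3.72% = +0.93 pp.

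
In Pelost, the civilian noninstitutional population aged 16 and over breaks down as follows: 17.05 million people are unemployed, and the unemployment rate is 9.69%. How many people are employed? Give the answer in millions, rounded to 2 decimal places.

About 158.90 million are employed.

Labor force = U / u = 17.05 / 0.0969 ≈ 175.95 million.
Employed = labor force − unemployed = 175.95 − 17.05 = 158.90 million.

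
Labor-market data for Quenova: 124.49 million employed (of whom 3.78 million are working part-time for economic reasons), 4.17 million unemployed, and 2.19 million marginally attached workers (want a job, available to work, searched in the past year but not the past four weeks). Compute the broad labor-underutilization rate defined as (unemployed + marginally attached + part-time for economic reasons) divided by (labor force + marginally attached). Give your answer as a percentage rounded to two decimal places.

Broad underutilization rate ≈ 7.75%.

Labor force = 124.49 + 4.17 = 128.66 million.
Numerator = 4.17 + 2.19 + 3.78 = 10.14 million.
Denominator = 128.66 + 2.19 = 130.85 million.
Broad rate = 10.14 / 130.85 = 7.75%.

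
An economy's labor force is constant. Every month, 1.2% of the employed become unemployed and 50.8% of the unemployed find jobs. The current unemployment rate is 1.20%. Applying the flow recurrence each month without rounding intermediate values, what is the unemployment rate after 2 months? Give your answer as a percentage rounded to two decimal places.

With a fixed labor force, u_{t+1} = u_t + s·(1−u_t) − f·u_t = u_t·(1−s−f) + s.
Here 1−s−f = 0.480 and s = 0.012.
u_1 = 0.012000 × 0.480 + 0.012 = 0.017760.
u_2 = 0.017760 × 0.480 + 0.012 = 0.020525.

Unemployment rate after two months ≈ 2.05%.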